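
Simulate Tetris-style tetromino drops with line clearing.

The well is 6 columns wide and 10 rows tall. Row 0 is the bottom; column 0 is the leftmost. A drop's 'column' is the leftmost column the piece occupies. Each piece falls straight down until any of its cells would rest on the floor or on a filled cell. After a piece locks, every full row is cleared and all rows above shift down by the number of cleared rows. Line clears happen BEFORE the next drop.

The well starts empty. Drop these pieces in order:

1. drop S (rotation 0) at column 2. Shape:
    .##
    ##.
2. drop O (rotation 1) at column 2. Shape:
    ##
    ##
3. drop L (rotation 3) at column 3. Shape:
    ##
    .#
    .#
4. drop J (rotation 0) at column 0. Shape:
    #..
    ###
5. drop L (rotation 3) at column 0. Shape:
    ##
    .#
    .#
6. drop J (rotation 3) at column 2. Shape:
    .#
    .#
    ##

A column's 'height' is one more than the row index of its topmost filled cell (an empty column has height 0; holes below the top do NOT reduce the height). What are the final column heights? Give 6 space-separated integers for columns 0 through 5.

Drop 1: S rot0 at col 2 lands with bottom-row=0; cleared 0 line(s) (total 0); column heights now [0 0 1 2 2 0], max=2
Drop 2: O rot1 at col 2 lands with bottom-row=2; cleared 0 line(s) (total 0); column heights now [0 0 4 4 2 0], max=4
Drop 3: L rot3 at col 3 lands with bottom-row=2; cleared 0 line(s) (total 0); column heights now [0 0 4 5 5 0], max=5
Drop 4: J rot0 at col 0 lands with bottom-row=4; cleared 0 line(s) (total 0); column heights now [6 5 5 5 5 0], max=6
Drop 5: L rot3 at col 0 lands with bottom-row=5; cleared 0 line(s) (total 0); column heights now [8 8 5 5 5 0], max=8
Drop 6: J rot3 at col 2 lands with bottom-row=5; cleared 0 line(s) (total 0); column heights now [8 8 6 8 5 0], max=8

Answer: 8 8 6 8 5 0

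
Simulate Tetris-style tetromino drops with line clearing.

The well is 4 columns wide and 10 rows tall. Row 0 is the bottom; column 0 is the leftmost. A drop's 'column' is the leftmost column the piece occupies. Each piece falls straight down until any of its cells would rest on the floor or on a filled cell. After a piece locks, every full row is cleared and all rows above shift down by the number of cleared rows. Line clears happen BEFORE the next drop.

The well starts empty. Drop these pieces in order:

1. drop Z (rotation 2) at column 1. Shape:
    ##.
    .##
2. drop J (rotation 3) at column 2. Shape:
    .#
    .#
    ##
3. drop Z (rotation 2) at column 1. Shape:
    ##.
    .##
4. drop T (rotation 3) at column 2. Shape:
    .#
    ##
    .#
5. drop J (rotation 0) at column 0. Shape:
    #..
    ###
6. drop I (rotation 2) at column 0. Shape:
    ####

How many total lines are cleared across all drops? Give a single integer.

Drop 1: Z rot2 at col 1 lands with bottom-row=0; cleared 0 line(s) (total 0); column heights now [0 2 2 1], max=2
Drop 2: J rot3 at col 2 lands with bottom-row=2; cleared 0 line(s) (total 0); column heights now [0 2 3 5], max=5
Drop 3: Z rot2 at col 1 lands with bottom-row=5; cleared 0 line(s) (total 0); column heights now [0 7 7 6], max=7
Drop 4: T rot3 at col 2 lands with bottom-row=6; cleared 0 line(s) (total 0); column heights now [0 7 8 9], max=9
Drop 5: J rot0 at col 0 lands with bottom-row=8; cleared 1 line(s) (total 1); column heights now [9 7 8 8], max=9
Drop 6: I rot2 at col 0 lands with bottom-row=9; cleared 1 line(s) (total 2); column heights now [9 7 8 8], max=9

Answer: 2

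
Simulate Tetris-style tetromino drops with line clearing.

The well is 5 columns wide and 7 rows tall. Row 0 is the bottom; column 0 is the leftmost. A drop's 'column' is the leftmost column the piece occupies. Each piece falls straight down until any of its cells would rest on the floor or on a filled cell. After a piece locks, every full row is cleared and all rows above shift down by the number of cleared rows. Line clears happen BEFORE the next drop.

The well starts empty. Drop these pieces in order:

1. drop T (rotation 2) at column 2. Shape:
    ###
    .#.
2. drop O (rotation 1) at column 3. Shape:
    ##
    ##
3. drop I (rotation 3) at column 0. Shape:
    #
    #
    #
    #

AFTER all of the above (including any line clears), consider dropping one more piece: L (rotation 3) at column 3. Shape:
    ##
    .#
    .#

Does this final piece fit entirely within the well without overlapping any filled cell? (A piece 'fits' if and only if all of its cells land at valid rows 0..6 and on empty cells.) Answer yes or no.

Answer: yes

Derivation:
Drop 1: T rot2 at col 2 lands with bottom-row=0; cleared 0 line(s) (total 0); column heights now [0 0 2 2 2], max=2
Drop 2: O rot1 at col 3 lands with bottom-row=2; cleared 0 line(s) (total 0); column heights now [0 0 2 4 4], max=4
Drop 3: I rot3 at col 0 lands with bottom-row=0; cleared 0 line(s) (total 0); column heights now [4 0 2 4 4], max=4
Test piece L rot3 at col 3 (width 2): heights before test = [4 0 2 4 4]; fits = True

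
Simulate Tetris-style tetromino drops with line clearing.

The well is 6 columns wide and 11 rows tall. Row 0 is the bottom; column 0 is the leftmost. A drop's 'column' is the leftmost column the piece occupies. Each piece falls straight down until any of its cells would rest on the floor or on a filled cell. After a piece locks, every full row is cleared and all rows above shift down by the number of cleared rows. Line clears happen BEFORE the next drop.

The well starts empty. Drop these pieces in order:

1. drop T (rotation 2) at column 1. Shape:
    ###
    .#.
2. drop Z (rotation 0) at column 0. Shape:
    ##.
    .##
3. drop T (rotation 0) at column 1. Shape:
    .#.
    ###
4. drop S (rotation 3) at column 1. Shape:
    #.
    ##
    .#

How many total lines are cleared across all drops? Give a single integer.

Answer: 0

Derivation:
Drop 1: T rot2 at col 1 lands with bottom-row=0; cleared 0 line(s) (total 0); column heights now [0 2 2 2 0 0], max=2
Drop 2: Z rot0 at col 0 lands with bottom-row=2; cleared 0 line(s) (total 0); column heights now [4 4 3 2 0 0], max=4
Drop 3: T rot0 at col 1 lands with bottom-row=4; cleared 0 line(s) (total 0); column heights now [4 5 6 5 0 0], max=6
Drop 4: S rot3 at col 1 lands with bottom-row=6; cleared 0 line(s) (total 0); column heights now [4 9 8 5 0 0], max=9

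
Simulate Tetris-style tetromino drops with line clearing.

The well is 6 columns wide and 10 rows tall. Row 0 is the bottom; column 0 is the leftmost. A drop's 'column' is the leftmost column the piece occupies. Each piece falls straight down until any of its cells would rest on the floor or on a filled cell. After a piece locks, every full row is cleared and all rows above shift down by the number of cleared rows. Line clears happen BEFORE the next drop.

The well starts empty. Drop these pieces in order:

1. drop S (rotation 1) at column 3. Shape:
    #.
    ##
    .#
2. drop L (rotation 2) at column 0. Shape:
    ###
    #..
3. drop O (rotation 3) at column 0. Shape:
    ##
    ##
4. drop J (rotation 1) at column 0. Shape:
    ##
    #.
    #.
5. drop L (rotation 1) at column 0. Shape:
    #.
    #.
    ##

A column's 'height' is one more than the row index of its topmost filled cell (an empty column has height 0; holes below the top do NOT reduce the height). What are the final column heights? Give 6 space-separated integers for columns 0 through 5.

Answer: 10 8 2 3 2 0

Derivation:
Drop 1: S rot1 at col 3 lands with bottom-row=0; cleared 0 line(s) (total 0); column heights now [0 0 0 3 2 0], max=3
Drop 2: L rot2 at col 0 lands with bottom-row=0; cleared 0 line(s) (total 0); column heights now [2 2 2 3 2 0], max=3
Drop 3: O rot3 at col 0 lands with bottom-row=2; cleared 0 line(s) (total 0); column heights now [4 4 2 3 2 0], max=4
Drop 4: J rot1 at col 0 lands with bottom-row=4; cleared 0 line(s) (total 0); column heights now [7 7 2 3 2 0], max=7
Drop 5: L rot1 at col 0 lands with bottom-row=7; cleared 0 line(s) (total 0); column heights now [10 8 2 3 2 0], max=10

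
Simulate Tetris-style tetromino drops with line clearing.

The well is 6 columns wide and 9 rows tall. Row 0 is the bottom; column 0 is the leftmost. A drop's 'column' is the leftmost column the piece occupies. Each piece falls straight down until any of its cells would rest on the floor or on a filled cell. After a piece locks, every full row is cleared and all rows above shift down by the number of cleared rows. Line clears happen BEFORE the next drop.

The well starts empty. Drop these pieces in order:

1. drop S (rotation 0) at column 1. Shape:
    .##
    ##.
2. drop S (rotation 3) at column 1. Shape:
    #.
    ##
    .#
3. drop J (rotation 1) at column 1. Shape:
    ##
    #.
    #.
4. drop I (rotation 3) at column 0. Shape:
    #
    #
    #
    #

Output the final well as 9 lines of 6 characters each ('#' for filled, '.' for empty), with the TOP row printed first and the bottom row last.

Drop 1: S rot0 at col 1 lands with bottom-row=0; cleared 0 line(s) (total 0); column heights now [0 1 2 2 0 0], max=2
Drop 2: S rot3 at col 1 lands with bottom-row=2; cleared 0 line(s) (total 0); column heights now [0 5 4 2 0 0], max=5
Drop 3: J rot1 at col 1 lands with bottom-row=5; cleared 0 line(s) (total 0); column heights now [0 8 8 2 0 0], max=8
Drop 4: I rot3 at col 0 lands with bottom-row=0; cleared 0 line(s) (total 0); column heights now [4 8 8 2 0 0], max=8

Answer: ......
.##...
.#....
.#....
.#....
###...
#.#...
#.##..
###...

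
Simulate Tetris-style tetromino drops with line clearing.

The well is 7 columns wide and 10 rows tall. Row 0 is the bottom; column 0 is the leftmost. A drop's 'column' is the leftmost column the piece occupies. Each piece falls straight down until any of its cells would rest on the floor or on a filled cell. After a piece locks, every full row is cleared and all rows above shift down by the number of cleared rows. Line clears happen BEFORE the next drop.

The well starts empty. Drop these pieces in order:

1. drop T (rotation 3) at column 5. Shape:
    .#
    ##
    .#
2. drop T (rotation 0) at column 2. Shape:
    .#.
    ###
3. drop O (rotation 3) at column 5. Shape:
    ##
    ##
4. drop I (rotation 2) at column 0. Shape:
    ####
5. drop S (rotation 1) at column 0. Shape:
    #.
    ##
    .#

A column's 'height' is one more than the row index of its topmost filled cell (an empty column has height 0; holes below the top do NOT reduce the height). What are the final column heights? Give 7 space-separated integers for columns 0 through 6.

Answer: 6 5 3 3 1 5 5

Derivation:
Drop 1: T rot3 at col 5 lands with bottom-row=0; cleared 0 line(s) (total 0); column heights now [0 0 0 0 0 2 3], max=3
Drop 2: T rot0 at col 2 lands with bottom-row=0; cleared 0 line(s) (total 0); column heights now [0 0 1 2 1 2 3], max=3
Drop 3: O rot3 at col 5 lands with bottom-row=3; cleared 0 line(s) (total 0); column heights now [0 0 1 2 1 5 5], max=5
Drop 4: I rot2 at col 0 lands with bottom-row=2; cleared 0 line(s) (total 0); column heights now [3 3 3 3 1 5 5], max=5
Drop 5: S rot1 at col 0 lands with bottom-row=3; cleared 0 line(s) (total 0); column heights now [6 5 3 3 1 5 5], max=6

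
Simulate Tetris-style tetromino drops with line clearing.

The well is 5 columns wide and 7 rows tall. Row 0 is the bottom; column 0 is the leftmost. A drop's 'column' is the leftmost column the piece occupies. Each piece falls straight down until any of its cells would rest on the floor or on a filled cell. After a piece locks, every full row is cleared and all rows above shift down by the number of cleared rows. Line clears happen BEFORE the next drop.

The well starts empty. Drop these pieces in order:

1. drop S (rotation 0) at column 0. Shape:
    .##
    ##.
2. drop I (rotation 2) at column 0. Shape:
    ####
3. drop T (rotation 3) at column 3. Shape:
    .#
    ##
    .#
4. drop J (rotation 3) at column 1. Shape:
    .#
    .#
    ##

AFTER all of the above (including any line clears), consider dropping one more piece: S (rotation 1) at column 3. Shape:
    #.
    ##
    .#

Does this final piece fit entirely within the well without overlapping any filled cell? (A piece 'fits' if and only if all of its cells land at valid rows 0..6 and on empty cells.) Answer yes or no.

Answer: yes

Derivation:
Drop 1: S rot0 at col 0 lands with bottom-row=0; cleared 0 line(s) (total 0); column heights now [1 2 2 0 0], max=2
Drop 2: I rot2 at col 0 lands with bottom-row=2; cleared 0 line(s) (total 0); column heights now [3 3 3 3 0], max=3
Drop 3: T rot3 at col 3 lands with bottom-row=2; cleared 1 line(s) (total 1); column heights now [1 2 2 3 4], max=4
Drop 4: J rot3 at col 1 lands with bottom-row=2; cleared 0 line(s) (total 1); column heights now [1 3 5 3 4], max=5
Test piece S rot1 at col 3 (width 2): heights before test = [1 3 5 3 4]; fits = True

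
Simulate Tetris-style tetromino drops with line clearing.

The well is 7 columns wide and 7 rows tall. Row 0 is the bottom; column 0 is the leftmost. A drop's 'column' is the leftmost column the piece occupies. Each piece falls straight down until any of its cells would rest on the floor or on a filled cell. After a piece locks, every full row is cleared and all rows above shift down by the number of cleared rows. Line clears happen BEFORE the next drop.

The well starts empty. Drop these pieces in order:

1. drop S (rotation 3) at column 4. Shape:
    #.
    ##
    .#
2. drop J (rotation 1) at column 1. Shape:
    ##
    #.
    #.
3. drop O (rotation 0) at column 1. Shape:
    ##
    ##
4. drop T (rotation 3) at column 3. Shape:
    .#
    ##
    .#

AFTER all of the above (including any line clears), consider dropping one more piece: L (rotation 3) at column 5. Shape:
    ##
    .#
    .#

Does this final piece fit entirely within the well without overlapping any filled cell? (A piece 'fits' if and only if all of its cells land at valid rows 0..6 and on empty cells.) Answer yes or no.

Answer: yes

Derivation:
Drop 1: S rot3 at col 4 lands with bottom-row=0; cleared 0 line(s) (total 0); column heights now [0 0 0 0 3 2 0], max=3
Drop 2: J rot1 at col 1 lands with bottom-row=0; cleared 0 line(s) (total 0); column heights now [0 3 3 0 3 2 0], max=3
Drop 3: O rot0 at col 1 lands with bottom-row=3; cleared 0 line(s) (total 0); column heights now [0 5 5 0 3 2 0], max=5
Drop 4: T rot3 at col 3 lands with bottom-row=3; cleared 0 line(s) (total 0); column heights now [0 5 5 5 6 2 0], max=6
Test piece L rot3 at col 5 (width 2): heights before test = [0 5 5 5 6 2 0]; fits = True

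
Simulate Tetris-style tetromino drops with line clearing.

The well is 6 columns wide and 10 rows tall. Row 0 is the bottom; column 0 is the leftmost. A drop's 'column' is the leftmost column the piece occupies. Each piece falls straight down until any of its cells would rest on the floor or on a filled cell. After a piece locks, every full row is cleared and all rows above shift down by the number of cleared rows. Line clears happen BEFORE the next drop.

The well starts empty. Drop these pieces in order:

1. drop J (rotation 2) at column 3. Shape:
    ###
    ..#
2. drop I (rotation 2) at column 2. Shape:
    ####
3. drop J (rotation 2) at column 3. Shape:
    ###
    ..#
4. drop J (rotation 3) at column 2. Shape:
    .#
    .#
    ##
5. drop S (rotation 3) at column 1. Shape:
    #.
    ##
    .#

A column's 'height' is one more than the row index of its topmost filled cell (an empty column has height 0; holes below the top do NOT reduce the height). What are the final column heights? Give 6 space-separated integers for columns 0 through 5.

Answer: 0 9 8 8 5 5

Derivation:
Drop 1: J rot2 at col 3 lands with bottom-row=0; cleared 0 line(s) (total 0); column heights now [0 0 0 2 2 2], max=2
Drop 2: I rot2 at col 2 lands with bottom-row=2; cleared 0 line(s) (total 0); column heights now [0 0 3 3 3 3], max=3
Drop 3: J rot2 at col 3 lands with bottom-row=3; cleared 0 line(s) (total 0); column heights now [0 0 3 5 5 5], max=5
Drop 4: J rot3 at col 2 lands with bottom-row=5; cleared 0 line(s) (total 0); column heights now [0 0 6 8 5 5], max=8
Drop 5: S rot3 at col 1 lands with bottom-row=6; cleared 0 line(s) (total 0); column heights now [0 9 8 8 5 5], max=9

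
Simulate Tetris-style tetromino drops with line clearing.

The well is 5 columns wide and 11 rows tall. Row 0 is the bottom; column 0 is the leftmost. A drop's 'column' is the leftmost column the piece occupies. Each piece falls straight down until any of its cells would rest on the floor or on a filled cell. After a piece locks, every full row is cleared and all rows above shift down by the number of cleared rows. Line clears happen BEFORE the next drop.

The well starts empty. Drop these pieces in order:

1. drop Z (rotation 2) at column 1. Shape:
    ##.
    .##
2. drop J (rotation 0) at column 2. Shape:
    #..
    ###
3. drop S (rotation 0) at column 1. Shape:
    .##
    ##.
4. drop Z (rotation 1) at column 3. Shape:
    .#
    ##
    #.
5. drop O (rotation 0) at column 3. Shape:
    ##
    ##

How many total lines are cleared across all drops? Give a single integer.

Answer: 0

Derivation:
Drop 1: Z rot2 at col 1 lands with bottom-row=0; cleared 0 line(s) (total 0); column heights now [0 2 2 1 0], max=2
Drop 2: J rot0 at col 2 lands with bottom-row=2; cleared 0 line(s) (total 0); column heights now [0 2 4 3 3], max=4
Drop 3: S rot0 at col 1 lands with bottom-row=4; cleared 0 line(s) (total 0); column heights now [0 5 6 6 3], max=6
Drop 4: Z rot1 at col 3 lands with bottom-row=6; cleared 0 line(s) (total 0); column heights now [0 5 6 8 9], max=9
Drop 5: O rot0 at col 3 lands with bottom-row=9; cleared 0 line(s) (total 0); column heights now [0 5 6 11 11], max=11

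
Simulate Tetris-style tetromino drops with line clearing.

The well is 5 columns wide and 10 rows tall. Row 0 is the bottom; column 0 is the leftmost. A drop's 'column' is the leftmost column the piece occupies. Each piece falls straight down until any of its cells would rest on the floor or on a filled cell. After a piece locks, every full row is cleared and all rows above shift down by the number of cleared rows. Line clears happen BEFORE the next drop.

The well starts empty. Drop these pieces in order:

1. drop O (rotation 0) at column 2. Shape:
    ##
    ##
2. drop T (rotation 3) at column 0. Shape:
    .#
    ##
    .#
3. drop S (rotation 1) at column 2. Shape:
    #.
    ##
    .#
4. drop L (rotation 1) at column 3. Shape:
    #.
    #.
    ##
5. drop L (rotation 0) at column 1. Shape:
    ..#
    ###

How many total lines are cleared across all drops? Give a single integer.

Answer: 0

Derivation:
Drop 1: O rot0 at col 2 lands with bottom-row=0; cleared 0 line(s) (total 0); column heights now [0 0 2 2 0], max=2
Drop 2: T rot3 at col 0 lands with bottom-row=0; cleared 0 line(s) (total 0); column heights now [2 3 2 2 0], max=3
Drop 3: S rot1 at col 2 lands with bottom-row=2; cleared 0 line(s) (total 0); column heights now [2 3 5 4 0], max=5
Drop 4: L rot1 at col 3 lands with bottom-row=4; cleared 0 line(s) (total 0); column heights now [2 3 5 7 5], max=7
Drop 5: L rot0 at col 1 lands with bottom-row=7; cleared 0 line(s) (total 0); column heights now [2 8 8 9 5], max=9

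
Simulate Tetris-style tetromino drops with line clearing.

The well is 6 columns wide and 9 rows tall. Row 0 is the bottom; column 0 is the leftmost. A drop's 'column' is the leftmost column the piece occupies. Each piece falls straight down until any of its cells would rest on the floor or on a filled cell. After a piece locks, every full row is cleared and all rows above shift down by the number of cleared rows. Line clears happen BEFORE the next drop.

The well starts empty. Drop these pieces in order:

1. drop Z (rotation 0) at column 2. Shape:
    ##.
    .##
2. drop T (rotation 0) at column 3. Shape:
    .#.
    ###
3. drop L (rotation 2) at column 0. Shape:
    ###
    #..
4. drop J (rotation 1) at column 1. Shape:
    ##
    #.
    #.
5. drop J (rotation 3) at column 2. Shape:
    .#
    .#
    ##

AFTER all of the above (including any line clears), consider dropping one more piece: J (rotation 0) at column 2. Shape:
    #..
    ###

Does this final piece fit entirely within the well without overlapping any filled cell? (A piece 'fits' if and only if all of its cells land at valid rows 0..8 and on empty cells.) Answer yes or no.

Drop 1: Z rot0 at col 2 lands with bottom-row=0; cleared 0 line(s) (total 0); column heights now [0 0 2 2 1 0], max=2
Drop 2: T rot0 at col 3 lands with bottom-row=2; cleared 0 line(s) (total 0); column heights now [0 0 2 3 4 3], max=4
Drop 3: L rot2 at col 0 lands with bottom-row=1; cleared 1 line(s) (total 1); column heights now [2 0 2 2 3 0], max=3
Drop 4: J rot1 at col 1 lands with bottom-row=0; cleared 0 line(s) (total 1); column heights now [2 3 3 2 3 0], max=3
Drop 5: J rot3 at col 2 lands with bottom-row=3; cleared 0 line(s) (total 1); column heights now [2 3 4 6 3 0], max=6
Test piece J rot0 at col 2 (width 3): heights before test = [2 3 4 6 3 0]; fits = True

Answer: yes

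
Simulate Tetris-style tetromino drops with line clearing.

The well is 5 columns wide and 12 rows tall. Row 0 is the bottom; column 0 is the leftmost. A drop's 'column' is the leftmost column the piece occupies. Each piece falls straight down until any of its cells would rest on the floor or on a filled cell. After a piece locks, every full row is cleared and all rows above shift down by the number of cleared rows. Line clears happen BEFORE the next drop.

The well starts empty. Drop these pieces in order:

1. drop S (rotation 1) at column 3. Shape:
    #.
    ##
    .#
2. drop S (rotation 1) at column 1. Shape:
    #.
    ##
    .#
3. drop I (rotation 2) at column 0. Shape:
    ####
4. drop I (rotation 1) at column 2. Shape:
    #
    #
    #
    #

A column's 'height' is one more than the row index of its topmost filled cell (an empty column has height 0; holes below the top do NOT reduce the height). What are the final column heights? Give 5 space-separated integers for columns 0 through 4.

Answer: 4 4 8 4 2

Derivation:
Drop 1: S rot1 at col 3 lands with bottom-row=0; cleared 0 line(s) (total 0); column heights now [0 0 0 3 2], max=3
Drop 2: S rot1 at col 1 lands with bottom-row=0; cleared 0 line(s) (total 0); column heights now [0 3 2 3 2], max=3
Drop 3: I rot2 at col 0 lands with bottom-row=3; cleared 0 line(s) (total 0); column heights now [4 4 4 4 2], max=4
Drop 4: I rot1 at col 2 lands with bottom-row=4; cleared 0 line(s) (total 0); column heights now [4 4 8 4 2], max=8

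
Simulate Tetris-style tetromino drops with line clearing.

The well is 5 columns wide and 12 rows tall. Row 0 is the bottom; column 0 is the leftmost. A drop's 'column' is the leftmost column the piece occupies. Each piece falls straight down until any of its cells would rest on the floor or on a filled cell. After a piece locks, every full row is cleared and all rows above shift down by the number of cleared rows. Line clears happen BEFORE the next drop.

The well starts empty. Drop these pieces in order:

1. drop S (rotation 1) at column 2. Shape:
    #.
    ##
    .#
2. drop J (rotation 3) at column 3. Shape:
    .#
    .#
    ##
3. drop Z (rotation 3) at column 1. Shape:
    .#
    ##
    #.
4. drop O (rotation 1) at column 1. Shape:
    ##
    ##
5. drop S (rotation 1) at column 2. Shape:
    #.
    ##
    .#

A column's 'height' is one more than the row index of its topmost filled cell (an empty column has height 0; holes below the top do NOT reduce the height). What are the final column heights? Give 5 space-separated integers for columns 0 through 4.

Drop 1: S rot1 at col 2 lands with bottom-row=0; cleared 0 line(s) (total 0); column heights now [0 0 3 2 0], max=3
Drop 2: J rot3 at col 3 lands with bottom-row=2; cleared 0 line(s) (total 0); column heights now [0 0 3 3 5], max=5
Drop 3: Z rot3 at col 1 lands with bottom-row=2; cleared 0 line(s) (total 0); column heights now [0 4 5 3 5], max=5
Drop 4: O rot1 at col 1 lands with bottom-row=5; cleared 0 line(s) (total 0); column heights now [0 7 7 3 5], max=7
Drop 5: S rot1 at col 2 lands with bottom-row=6; cleared 0 line(s) (total 0); column heights now [0 7 9 8 5], max=9

Answer: 0 7 9 8 5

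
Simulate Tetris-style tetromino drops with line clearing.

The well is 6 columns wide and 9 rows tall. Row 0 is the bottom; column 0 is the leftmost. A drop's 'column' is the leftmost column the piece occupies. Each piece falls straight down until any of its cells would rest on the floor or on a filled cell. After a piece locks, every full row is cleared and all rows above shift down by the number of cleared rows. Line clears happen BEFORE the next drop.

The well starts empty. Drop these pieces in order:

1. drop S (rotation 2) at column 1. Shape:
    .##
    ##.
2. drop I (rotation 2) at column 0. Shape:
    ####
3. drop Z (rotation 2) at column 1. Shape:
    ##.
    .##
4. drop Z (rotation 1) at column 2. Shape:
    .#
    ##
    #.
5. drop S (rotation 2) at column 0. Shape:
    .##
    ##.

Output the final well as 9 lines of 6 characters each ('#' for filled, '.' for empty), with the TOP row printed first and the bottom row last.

Answer: ......
.###..
####..
..#...
.##...
..##..
####..
..##..
.##...

Derivation:
Drop 1: S rot2 at col 1 lands with bottom-row=0; cleared 0 line(s) (total 0); column heights now [0 1 2 2 0 0], max=2
Drop 2: I rot2 at col 0 lands with bottom-row=2; cleared 0 line(s) (total 0); column heights now [3 3 3 3 0 0], max=3
Drop 3: Z rot2 at col 1 lands with bottom-row=3; cleared 0 line(s) (total 0); column heights now [3 5 5 4 0 0], max=5
Drop 4: Z rot1 at col 2 lands with bottom-row=5; cleared 0 line(s) (total 0); column heights now [3 5 7 8 0 0], max=8
Drop 5: S rot2 at col 0 lands with bottom-row=6; cleared 0 line(s) (total 0); column heights now [7 8 8 8 0 0], max=8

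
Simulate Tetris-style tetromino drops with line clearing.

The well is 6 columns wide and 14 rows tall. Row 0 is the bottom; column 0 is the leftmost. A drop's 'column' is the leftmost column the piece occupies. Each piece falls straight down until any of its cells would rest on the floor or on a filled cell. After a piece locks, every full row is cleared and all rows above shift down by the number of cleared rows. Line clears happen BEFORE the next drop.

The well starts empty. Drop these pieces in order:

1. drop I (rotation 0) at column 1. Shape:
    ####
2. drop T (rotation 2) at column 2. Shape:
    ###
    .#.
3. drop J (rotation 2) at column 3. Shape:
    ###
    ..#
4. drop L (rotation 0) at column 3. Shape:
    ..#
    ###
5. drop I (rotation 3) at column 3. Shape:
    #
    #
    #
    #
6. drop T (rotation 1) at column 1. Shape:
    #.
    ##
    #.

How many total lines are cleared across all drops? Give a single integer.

Answer: 0

Derivation:
Drop 1: I rot0 at col 1 lands with bottom-row=0; cleared 0 line(s) (total 0); column heights now [0 1 1 1 1 0], max=1
Drop 2: T rot2 at col 2 lands with bottom-row=1; cleared 0 line(s) (total 0); column heights now [0 1 3 3 3 0], max=3
Drop 3: J rot2 at col 3 lands with bottom-row=2; cleared 0 line(s) (total 0); column heights now [0 1 3 4 4 4], max=4
Drop 4: L rot0 at col 3 lands with bottom-row=4; cleared 0 line(s) (total 0); column heights now [0 1 3 5 5 6], max=6
Drop 5: I rot3 at col 3 lands with bottom-row=5; cleared 0 line(s) (total 0); column heights now [0 1 3 9 5 6], max=9
Drop 6: T rot1 at col 1 lands with bottom-row=2; cleared 0 line(s) (total 0); column heights now [0 5 4 9 5 6], max=9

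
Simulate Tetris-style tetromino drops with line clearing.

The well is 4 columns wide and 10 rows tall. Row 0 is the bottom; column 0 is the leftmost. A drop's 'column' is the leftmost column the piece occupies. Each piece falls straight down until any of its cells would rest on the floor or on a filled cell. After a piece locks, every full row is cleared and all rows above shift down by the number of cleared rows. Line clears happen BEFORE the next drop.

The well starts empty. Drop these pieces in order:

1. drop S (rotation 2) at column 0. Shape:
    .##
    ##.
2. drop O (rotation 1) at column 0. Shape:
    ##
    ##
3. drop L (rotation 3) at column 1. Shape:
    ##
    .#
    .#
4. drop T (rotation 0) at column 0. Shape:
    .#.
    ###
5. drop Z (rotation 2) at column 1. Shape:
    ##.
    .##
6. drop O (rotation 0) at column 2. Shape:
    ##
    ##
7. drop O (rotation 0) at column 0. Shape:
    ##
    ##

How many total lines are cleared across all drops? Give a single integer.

Answer: 2

Derivation:
Drop 1: S rot2 at col 0 lands with bottom-row=0; cleared 0 line(s) (total 0); column heights now [1 2 2 0], max=2
Drop 2: O rot1 at col 0 lands with bottom-row=2; cleared 0 line(s) (total 0); column heights now [4 4 2 0], max=4
Drop 3: L rot3 at col 1 lands with bottom-row=2; cleared 0 line(s) (total 0); column heights now [4 5 5 0], max=5
Drop 4: T rot0 at col 0 lands with bottom-row=5; cleared 0 line(s) (total 0); column heights now [6 7 6 0], max=7
Drop 5: Z rot2 at col 1 lands with bottom-row=6; cleared 0 line(s) (total 0); column heights now [6 8 8 7], max=8
Drop 6: O rot0 at col 2 lands with bottom-row=8; cleared 0 line(s) (total 0); column heights now [6 8 10 10], max=10
Drop 7: O rot0 at col 0 lands with bottom-row=8; cleared 2 line(s) (total 2); column heights now [6 8 8 7], max=8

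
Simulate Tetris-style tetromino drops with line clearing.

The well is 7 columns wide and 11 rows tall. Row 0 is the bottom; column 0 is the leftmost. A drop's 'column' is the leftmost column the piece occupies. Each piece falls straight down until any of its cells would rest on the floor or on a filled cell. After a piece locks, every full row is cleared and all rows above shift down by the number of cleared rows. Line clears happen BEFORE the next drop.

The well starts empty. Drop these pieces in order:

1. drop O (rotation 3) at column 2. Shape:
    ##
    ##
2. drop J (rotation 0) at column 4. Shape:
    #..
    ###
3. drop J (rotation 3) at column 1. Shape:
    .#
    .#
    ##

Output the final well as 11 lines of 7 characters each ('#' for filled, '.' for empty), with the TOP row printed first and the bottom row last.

Answer: .......
.......
.......
.......
.......
.......
..#....
..#....
.##....
..###..
..#####

Derivation:
Drop 1: O rot3 at col 2 lands with bottom-row=0; cleared 0 line(s) (total 0); column heights now [0 0 2 2 0 0 0], max=2
Drop 2: J rot0 at col 4 lands with bottom-row=0; cleared 0 line(s) (total 0); column heights now [0 0 2 2 2 1 1], max=2
Drop 3: J rot3 at col 1 lands with bottom-row=2; cleared 0 line(s) (total 0); column heights now [0 3 5 2 2 1 1], max=5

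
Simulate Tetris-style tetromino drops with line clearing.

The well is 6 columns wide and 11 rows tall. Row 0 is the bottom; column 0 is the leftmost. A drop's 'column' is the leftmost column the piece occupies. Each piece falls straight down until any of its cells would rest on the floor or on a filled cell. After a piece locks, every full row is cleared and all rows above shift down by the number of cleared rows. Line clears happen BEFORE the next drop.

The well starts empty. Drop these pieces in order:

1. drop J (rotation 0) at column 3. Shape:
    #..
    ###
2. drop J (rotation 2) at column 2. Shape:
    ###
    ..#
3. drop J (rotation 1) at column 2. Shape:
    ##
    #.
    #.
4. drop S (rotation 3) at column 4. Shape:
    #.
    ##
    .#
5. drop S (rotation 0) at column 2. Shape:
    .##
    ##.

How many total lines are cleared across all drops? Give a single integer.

Drop 1: J rot0 at col 3 lands with bottom-row=0; cleared 0 line(s) (total 0); column heights now [0 0 0 2 1 1], max=2
Drop 2: J rot2 at col 2 lands with bottom-row=1; cleared 0 line(s) (total 0); column heights now [0 0 3 3 3 1], max=3
Drop 3: J rot1 at col 2 lands with bottom-row=3; cleared 0 line(s) (total 0); column heights now [0 0 6 6 3 1], max=6
Drop 4: S rot3 at col 4 lands with bottom-row=2; cleared 0 line(s) (total 0); column heights now [0 0 6 6 5 4], max=6
Drop 5: S rot0 at col 2 lands with bottom-row=6; cleared 0 line(s) (total 0); column heights now [0 0 7 8 8 4], max=8

Answer: 0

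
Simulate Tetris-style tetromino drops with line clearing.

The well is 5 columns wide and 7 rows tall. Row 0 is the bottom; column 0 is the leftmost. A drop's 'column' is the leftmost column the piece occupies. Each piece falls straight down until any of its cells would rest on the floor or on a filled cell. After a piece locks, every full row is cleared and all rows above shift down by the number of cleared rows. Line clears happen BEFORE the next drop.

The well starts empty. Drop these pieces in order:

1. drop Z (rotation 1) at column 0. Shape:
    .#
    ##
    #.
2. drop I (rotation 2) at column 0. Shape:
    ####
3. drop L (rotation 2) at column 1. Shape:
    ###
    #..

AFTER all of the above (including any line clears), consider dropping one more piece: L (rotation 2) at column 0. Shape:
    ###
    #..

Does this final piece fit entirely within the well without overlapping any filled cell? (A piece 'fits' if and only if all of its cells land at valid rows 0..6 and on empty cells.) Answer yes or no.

Drop 1: Z rot1 at col 0 lands with bottom-row=0; cleared 0 line(s) (total 0); column heights now [2 3 0 0 0], max=3
Drop 2: I rot2 at col 0 lands with bottom-row=3; cleared 0 line(s) (total 0); column heights now [4 4 4 4 0], max=4
Drop 3: L rot2 at col 1 lands with bottom-row=4; cleared 0 line(s) (total 0); column heights now [4 6 6 6 0], max=6
Test piece L rot2 at col 0 (width 3): heights before test = [4 6 6 6 0]; fits = True

Answer: yes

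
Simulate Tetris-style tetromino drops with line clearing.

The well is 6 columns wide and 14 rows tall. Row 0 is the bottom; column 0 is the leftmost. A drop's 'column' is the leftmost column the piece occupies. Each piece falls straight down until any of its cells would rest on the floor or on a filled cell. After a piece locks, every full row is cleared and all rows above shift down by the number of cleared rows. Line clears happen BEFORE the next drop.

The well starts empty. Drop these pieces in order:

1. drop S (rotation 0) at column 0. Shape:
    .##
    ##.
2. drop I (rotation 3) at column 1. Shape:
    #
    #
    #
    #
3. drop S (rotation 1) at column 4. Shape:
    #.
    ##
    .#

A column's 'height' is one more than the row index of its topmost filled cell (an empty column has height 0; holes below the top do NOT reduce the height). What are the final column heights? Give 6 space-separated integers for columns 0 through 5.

Drop 1: S rot0 at col 0 lands with bottom-row=0; cleared 0 line(s) (total 0); column heights now [1 2 2 0 0 0], max=2
Drop 2: I rot3 at col 1 lands with bottom-row=2; cleared 0 line(s) (total 0); column heights now [1 6 2 0 0 0], max=6
Drop 3: S rot1 at col 4 lands with bottom-row=0; cleared 0 line(s) (total 0); column heights now [1 6 2 0 3 2], max=6

Answer: 1 6 2 0 3 2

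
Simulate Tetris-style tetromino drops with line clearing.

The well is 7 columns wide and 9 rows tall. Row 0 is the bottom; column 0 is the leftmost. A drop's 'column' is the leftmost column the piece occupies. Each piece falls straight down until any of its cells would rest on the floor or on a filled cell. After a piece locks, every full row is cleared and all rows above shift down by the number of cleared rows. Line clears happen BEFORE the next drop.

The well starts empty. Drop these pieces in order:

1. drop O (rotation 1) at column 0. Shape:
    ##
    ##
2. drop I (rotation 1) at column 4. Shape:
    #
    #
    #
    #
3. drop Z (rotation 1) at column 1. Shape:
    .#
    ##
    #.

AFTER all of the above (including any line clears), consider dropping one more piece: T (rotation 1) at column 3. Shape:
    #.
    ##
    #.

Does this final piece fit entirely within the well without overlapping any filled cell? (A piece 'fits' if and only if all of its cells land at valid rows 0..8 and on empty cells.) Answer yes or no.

Drop 1: O rot1 at col 0 lands with bottom-row=0; cleared 0 line(s) (total 0); column heights now [2 2 0 0 0 0 0], max=2
Drop 2: I rot1 at col 4 lands with bottom-row=0; cleared 0 line(s) (total 0); column heights now [2 2 0 0 4 0 0], max=4
Drop 3: Z rot1 at col 1 lands with bottom-row=2; cleared 0 line(s) (total 0); column heights now [2 4 5 0 4 0 0], max=5
Test piece T rot1 at col 3 (width 2): heights before test = [2 4 5 0 4 0 0]; fits = True

Answer: yes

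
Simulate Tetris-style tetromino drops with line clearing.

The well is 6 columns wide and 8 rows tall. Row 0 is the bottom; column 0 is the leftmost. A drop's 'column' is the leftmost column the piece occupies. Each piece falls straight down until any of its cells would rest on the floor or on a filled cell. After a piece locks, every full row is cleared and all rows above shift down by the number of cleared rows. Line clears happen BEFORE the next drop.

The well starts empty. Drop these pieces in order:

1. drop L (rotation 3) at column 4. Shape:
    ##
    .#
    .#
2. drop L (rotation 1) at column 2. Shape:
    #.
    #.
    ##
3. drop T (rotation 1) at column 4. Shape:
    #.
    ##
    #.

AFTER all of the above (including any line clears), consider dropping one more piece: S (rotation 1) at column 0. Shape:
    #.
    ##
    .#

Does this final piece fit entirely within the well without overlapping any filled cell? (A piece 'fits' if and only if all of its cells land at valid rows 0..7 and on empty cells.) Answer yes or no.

Answer: yes

Derivation:
Drop 1: L rot3 at col 4 lands with bottom-row=0; cleared 0 line(s) (total 0); column heights now [0 0 0 0 3 3], max=3
Drop 2: L rot1 at col 2 lands with bottom-row=0; cleared 0 line(s) (total 0); column heights now [0 0 3 1 3 3], max=3
Drop 3: T rot1 at col 4 lands with bottom-row=3; cleared 0 line(s) (total 0); column heights now [0 0 3 1 6 5], max=6
Test piece S rot1 at col 0 (width 2): heights before test = [0 0 3 1 6 5]; fits = True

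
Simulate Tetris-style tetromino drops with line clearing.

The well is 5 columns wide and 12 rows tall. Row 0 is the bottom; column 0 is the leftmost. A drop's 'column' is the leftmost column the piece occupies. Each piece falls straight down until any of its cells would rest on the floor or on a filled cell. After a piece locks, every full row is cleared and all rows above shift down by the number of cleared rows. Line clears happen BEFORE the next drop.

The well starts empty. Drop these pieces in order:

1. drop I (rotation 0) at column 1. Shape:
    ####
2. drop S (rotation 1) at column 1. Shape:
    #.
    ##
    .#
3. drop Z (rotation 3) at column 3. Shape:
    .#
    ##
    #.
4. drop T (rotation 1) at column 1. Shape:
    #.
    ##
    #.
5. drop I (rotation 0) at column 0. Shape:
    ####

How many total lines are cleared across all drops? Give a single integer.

Answer: 0

Derivation:
Drop 1: I rot0 at col 1 lands with bottom-row=0; cleared 0 line(s) (total 0); column heights now [0 1 1 1 1], max=1
Drop 2: S rot1 at col 1 lands with bottom-row=1; cleared 0 line(s) (total 0); column heights now [0 4 3 1 1], max=4
Drop 3: Z rot3 at col 3 lands with bottom-row=1; cleared 0 line(s) (total 0); column heights now [0 4 3 3 4], max=4
Drop 4: T rot1 at col 1 lands with bottom-row=4; cleared 0 line(s) (total 0); column heights now [0 7 6 3 4], max=7
Drop 5: I rot0 at col 0 lands with bottom-row=7; cleared 0 line(s) (total 0); column heights now [8 8 8 8 4], max=8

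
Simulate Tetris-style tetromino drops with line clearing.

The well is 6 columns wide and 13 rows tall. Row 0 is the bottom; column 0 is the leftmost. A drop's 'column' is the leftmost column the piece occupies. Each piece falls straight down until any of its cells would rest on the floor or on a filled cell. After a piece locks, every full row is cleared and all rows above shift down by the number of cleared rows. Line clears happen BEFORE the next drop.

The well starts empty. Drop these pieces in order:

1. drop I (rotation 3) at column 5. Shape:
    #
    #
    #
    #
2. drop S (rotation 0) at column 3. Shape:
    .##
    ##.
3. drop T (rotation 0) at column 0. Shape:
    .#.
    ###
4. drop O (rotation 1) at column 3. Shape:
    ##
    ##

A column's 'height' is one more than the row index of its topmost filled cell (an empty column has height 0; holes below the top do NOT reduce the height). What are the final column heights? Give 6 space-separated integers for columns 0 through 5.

Drop 1: I rot3 at col 5 lands with bottom-row=0; cleared 0 line(s) (total 0); column heights now [0 0 0 0 0 4], max=4
Drop 2: S rot0 at col 3 lands with bottom-row=3; cleared 0 line(s) (total 0); column heights now [0 0 0 4 5 5], max=5
Drop 3: T rot0 at col 0 lands with bottom-row=0; cleared 0 line(s) (total 0); column heights now [1 2 1 4 5 5], max=5
Drop 4: O rot1 at col 3 lands with bottom-row=5; cleared 0 line(s) (total 0); column heights now [1 2 1 7 7 5], max=7

Answer: 1 2 1 7 7 5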